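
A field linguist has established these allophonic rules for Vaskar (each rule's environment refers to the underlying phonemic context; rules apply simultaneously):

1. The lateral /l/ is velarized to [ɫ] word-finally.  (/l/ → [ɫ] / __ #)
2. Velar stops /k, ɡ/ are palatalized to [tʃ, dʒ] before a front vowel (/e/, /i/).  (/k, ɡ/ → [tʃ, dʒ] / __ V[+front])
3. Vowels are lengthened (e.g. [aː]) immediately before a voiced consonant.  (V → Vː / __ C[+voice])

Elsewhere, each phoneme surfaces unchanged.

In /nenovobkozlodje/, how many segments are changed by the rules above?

Segments that undergo a rule: /e/ → [eː] (rule 3); /o/ → [oː] (rule 3); /o/ → [oː] (rule 3); /o/ → [oː] (rule 3); /o/ → [oː] (rule 3).
All other segments surface unchanged.

5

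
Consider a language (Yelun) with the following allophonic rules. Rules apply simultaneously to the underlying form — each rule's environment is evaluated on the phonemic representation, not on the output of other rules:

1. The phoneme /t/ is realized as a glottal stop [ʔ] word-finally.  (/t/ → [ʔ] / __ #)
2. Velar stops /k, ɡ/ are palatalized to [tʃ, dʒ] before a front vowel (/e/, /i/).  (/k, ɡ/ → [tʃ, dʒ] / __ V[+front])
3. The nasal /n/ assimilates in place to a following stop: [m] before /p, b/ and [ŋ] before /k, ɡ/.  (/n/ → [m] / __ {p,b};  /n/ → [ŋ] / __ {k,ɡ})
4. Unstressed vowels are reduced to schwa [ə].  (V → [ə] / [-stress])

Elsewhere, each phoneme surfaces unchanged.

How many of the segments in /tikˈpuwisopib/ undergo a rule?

Segments that undergo a rule: /i/ → [ə] (rule 4); /i/ → [ə] (rule 4); /o/ → [ə] (rule 4); /i/ → [ə] (rule 4).
All other segments surface unchanged.

4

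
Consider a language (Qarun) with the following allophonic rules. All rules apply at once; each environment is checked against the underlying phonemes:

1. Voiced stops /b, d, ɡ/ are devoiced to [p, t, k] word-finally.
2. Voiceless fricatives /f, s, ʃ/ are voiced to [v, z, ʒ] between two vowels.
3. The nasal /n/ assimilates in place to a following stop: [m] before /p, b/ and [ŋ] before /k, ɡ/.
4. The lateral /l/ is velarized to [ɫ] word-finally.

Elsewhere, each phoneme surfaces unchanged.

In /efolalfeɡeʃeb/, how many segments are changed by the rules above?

Segments that undergo a rule: /f/ → [v] (rule 2); /ʃ/ → [ʒ] (rule 2); /b/ → [p] (rule 1).
All other segments surface unchanged.

3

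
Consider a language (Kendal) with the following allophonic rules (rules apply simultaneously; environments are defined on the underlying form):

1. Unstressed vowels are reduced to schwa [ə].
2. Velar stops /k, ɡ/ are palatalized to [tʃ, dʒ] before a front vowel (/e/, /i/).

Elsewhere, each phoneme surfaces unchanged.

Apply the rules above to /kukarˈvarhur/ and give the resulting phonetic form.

/k/ (word-initial) fails the environment for rule 2, so it stays [k].
/u/ (between /k/ and /k/): in an unstressed syllable, so rule 1 applies → [ə].
/k/ (between /u/ and /a/) fails the environment for rule 2, so it stays [k].
/a/ meets the environment for rule 1 (in an unstressed syllable) → [ə].
/a/ (between /v/ and /r/): rule 1 targets it, but not in an unstressed syllable → unchanged [a].
Rule 1 applies to /u/ (between /h/ and /r/: in an unstressed syllable) → [ə].

[kəkərˈvarhər]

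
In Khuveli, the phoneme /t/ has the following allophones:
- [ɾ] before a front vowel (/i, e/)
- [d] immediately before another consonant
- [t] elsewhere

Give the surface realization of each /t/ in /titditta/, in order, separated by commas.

[ɾ], [d], [d], [t]

Occurrence 1 (position 1): before a front vowel (/i, e/) → [ɾ].
Occurrence 2 (position 3): immediately before another consonant → [d].
Occurrence 3 (position 6): immediately before another consonant → [d].
Occurrence 4 (position 7): no conditioning environment matches → elsewhere allophone [t].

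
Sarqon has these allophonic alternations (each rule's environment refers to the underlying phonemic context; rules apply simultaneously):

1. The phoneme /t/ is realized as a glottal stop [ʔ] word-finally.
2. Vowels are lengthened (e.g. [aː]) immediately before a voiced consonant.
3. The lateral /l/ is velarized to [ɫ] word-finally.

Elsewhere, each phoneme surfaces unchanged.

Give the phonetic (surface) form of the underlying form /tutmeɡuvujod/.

[tutmeːɡuːvuːjoːd]

/t/ (word-initial) is in the target of rule 1 but the environment (word-finally) is not met → [t].
/u/ (between /t/ and /t/): rule 2 targets it, but not before a voiced consonant → unchanged [u].
/t/ (between /u/ and /m/): rule 1 targets it, but not word-finally → unchanged [t].
/m/ (between /t/ and /e/) is unaffected → [m].
/e/ (between /m/ and /ɡ/) occurs before a voiced consonant → [eː] by rule 2.
/ɡ/ (between /e/ and /u/) is unaffected → [ɡ].
/u/ (between /ɡ/ and /v/) occurs before a voiced consonant → [uː] by rule 2.
/v/ — not in any rule's target class → [v].
/u/ — between /v/ and /j/, before a voiced consonant — surfaces as [uː] (rule 2).
/j/ stays [j].
Rule 2 applies to /o/ (between /j/ and /d/: before a voiced consonant) → [oː].
/d/ — not in any rule's target class → [d].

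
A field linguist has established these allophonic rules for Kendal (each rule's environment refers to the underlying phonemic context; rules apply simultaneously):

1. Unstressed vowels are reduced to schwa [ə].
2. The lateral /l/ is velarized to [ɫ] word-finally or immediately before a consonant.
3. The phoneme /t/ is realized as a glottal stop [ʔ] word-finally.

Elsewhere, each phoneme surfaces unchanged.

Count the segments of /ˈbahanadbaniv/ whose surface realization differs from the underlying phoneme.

4

Segments that undergo a rule: /a/ → [ə] (rule 1); /a/ → [ə] (rule 1); /a/ → [ə] (rule 1); /i/ → [ə] (rule 1).
All other segments surface unchanged.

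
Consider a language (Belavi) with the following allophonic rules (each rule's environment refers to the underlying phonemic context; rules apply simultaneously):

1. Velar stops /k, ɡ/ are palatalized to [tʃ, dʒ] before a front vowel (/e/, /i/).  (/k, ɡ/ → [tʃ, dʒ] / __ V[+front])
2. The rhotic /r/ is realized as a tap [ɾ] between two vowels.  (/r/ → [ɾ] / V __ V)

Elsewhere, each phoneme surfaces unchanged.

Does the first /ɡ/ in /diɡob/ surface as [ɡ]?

Yes

/ɡ/ (between /i/ and /o/) is in the target of rule 1 but the environment (before a front vowel) is not met → [ɡ].
The actual realization is [ɡ], which matches [ɡ].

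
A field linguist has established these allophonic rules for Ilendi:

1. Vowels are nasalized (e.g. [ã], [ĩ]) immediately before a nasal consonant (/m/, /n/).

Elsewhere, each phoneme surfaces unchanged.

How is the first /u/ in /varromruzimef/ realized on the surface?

[u]

/u/ (between /r/ and /z/): rule 1 targets it, but not before a nasal consonant → unchanged [u].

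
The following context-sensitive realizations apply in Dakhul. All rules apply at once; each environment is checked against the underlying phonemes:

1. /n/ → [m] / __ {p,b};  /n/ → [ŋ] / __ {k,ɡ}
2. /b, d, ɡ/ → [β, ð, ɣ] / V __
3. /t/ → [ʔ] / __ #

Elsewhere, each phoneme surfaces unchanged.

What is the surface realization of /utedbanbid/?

[uteðbambið]

/u/ (word-initial) is unaffected → [u].
/t/ — between /u/ and /e/; rule 3 does not apply here → [t].
/e/ (between /t/ and /d/) is unaffected → [e].
/d/ (between /e/ and /b/): immediately after a vowel, so rule 2 applies → [ð].
/b/ (between /d/ and /a/) fails the environment for rule 2, so it stays [b].
/a/ stays [a].
Rule 1 applies to /n/ (between /a/ and /b/: before a labial or velar stop) → [m].
/b/ (between /n/ and /i/): rule 2 targets it, but not immediately after a vowel → unchanged [b].
/i/ (between /b/ and /d/) is unaffected → [i].
/d/ (word-final) occurs immediately after a vowel → [ð] by rule 2.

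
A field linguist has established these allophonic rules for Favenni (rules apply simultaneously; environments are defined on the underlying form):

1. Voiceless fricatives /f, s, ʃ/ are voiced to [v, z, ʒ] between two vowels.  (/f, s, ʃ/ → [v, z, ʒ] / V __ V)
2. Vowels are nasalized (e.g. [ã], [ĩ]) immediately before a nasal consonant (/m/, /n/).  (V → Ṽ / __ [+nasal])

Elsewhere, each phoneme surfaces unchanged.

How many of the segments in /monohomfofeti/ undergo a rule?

3

Segments that undergo a rule: /o/ → [õ] (rule 2); /o/ → [õ] (rule 2); /f/ → [v] (rule 1).
All other segments surface unchanged.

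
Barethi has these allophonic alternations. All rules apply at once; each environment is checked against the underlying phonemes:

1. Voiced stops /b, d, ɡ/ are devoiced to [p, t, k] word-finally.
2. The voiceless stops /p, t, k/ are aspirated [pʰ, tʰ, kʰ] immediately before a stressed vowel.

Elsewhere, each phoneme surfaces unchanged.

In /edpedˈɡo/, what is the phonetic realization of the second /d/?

[d]

/d/ — between /e/ and /ɡ/; rule 1 does not apply here → [d].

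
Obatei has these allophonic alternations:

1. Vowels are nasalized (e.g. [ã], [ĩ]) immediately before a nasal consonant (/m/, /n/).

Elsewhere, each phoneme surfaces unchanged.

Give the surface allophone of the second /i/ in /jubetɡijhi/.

[i]

/i/ (word-final): rule 1 targets it, but not before a nasal consonant → unchanged [i].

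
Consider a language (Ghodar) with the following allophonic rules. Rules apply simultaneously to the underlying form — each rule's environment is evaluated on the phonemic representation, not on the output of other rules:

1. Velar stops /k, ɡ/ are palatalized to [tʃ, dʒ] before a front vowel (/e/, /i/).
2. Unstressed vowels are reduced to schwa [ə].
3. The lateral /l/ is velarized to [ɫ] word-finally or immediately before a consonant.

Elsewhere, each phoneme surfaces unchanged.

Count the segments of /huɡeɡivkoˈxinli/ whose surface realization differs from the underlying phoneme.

7

Segments that undergo a rule: /u/ → [ə] (rule 2); /ɡ/ → [dʒ] (rule 1); /e/ → [ə] (rule 2); /ɡ/ → [dʒ] (rule 1); /i/ → [ə] (rule 2); /o/ → [ə] (rule 2); /i/ → [ə] (rule 2).
All other segments surface unchanged.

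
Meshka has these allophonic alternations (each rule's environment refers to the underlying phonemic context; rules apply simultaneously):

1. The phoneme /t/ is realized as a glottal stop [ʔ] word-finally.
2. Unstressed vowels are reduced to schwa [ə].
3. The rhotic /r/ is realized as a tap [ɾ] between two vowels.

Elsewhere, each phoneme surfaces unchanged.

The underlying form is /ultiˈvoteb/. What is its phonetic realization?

[əltəˈvotəb]

/u/ — word-initial, in an unstressed syllable — surfaces as [ə] (rule 2).
/l/ (between /u/ and /t/): no rule targets it → [l].
/t/ (between /l/ and /i/) is in the target of rule 1 but the environment (word-finally) is not met → [t].
/i/ (between /t/ and /v/): in an unstressed syllable, so rule 2 applies → [ə].
/v/ (between /i/ and /o/): no rule targets it → [v].
/o/ (between /v/ and /t/): rule 2 targets it, but not in an unstressed syllable → unchanged [o].
/t/ (between /o/ and /e/): rule 1 targets it, but not word-finally → unchanged [t].
/e/ — between /t/ and /b/, in an unstressed syllable — surfaces as [ə] (rule 2).
/b/ (word-final): no rule targets it → [b].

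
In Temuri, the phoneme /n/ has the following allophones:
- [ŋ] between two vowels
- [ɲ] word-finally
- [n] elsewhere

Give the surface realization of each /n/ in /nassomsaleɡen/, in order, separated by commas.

[n], [ɲ]

Occurrence 1 (position 1): no conditioning environment matches → elsewhere allophone [n].
Occurrence 2 (position 13): word-finally → [ɲ].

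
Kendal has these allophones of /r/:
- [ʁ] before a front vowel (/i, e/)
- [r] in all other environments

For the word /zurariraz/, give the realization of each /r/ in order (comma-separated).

Occurrence 1 (position 3): no conditioning environment matches → elsewhere allophone [r].
Occurrence 2 (position 5): before a front vowel (/i, e/) → [ʁ].
Occurrence 3 (position 7): no conditioning environment matches → elsewhere allophone [r].

[r], [ʁ], [r]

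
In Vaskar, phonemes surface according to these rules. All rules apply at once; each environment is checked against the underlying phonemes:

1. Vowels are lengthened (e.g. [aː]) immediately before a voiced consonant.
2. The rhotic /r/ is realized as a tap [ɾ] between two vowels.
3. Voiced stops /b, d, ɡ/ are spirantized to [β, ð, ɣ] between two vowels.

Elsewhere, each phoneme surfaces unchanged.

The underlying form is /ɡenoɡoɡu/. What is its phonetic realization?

/ɡ/ — word-initial; rule 3 does not apply here → [ɡ].
Rule 1 applies to /e/ (between /ɡ/ and /n/: before a voiced consonant) → [eː].
/n/ (between /e/ and /o/) is unaffected → [n].
/o/ (between /n/ and /ɡ/): before a voiced consonant, so rule 1 applies → [oː].
/ɡ/ — between /o/ and /o/, between two vowels — surfaces as [ɣ] (rule 3).
/o/ (between /ɡ/ and /ɡ/) occurs before a voiced consonant → [oː] by rule 1.
/ɡ/ (between /o/ and /u/): between two vowels, so rule 3 applies → [ɣ].
/u/ (word-final): rule 1 targets it, but not before a voiced consonant → unchanged [u].

[ɡeːnoːɣoːɣu]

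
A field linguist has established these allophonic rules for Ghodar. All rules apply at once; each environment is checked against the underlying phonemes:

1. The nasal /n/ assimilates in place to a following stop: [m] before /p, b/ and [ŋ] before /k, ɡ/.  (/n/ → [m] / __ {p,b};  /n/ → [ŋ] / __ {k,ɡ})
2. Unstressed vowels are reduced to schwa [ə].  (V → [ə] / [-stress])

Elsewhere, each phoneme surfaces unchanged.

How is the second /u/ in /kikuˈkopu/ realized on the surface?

/u/ (word-final): in an unstressed syllable, so rule 2 applies → [ə].

[ə]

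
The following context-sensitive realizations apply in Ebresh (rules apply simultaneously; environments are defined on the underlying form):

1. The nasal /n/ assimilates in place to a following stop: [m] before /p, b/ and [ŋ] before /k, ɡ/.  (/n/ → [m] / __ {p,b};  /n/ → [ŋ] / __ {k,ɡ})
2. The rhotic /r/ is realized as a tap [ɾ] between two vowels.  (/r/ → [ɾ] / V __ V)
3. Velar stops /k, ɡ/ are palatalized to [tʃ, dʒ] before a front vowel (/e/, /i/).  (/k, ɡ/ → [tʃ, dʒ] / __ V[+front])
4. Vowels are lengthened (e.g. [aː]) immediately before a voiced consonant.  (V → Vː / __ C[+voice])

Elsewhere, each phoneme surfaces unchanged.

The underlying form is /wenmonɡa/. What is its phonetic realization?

[weːnmoːŋɡa]

/e/ (between /w/ and /n/) occurs before a voiced consonant → [eː] by rule 4.
/n/ (between /e/ and /m/) fails the environment for rule 1, so it stays [n].
/o/ (between /m/ and /n/) occurs before a voiced consonant → [oː] by rule 4.
Rule 1 applies to /n/ (between /o/ and /ɡ/: before a labial or velar stop) → [ŋ].
/ɡ/ — between /n/ and /a/; rule 3 does not apply here → [ɡ].
/a/ (word-final) is in the target of rule 4 but the environment (before a voiced consonant) is not met → [a].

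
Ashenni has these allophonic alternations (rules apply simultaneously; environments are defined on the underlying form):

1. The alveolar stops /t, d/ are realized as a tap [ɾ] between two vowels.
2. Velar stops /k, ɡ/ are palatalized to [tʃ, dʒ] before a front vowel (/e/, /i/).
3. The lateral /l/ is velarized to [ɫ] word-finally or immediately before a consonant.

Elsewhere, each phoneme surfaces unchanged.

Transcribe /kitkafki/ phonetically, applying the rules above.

[tʃitkaftʃi]

/k/ meets the environment for rule 2 (before a front vowel) → [tʃ].
/i/ stays [i].
/t/ (between /i/ and /k/): rule 1 targets it, but not between two vowels → unchanged [t].
/k/ — between /t/ and /a/; rule 2 does not apply here → [k].
/a/ (between /k/ and /f/): no rule targets it → [a].
/f/ stays [f].
/k/ (between /f/ and /i/): before a front vowel, so rule 2 applies → [tʃ].
/i/ (word-final): no rule targets it → [i].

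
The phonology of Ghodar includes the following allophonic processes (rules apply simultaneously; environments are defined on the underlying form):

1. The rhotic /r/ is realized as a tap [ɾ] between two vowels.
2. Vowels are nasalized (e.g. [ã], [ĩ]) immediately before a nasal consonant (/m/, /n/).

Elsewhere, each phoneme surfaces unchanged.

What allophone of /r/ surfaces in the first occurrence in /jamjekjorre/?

/r/ — between /o/ and /r/; rule 1 does not apply here → [r].

[r]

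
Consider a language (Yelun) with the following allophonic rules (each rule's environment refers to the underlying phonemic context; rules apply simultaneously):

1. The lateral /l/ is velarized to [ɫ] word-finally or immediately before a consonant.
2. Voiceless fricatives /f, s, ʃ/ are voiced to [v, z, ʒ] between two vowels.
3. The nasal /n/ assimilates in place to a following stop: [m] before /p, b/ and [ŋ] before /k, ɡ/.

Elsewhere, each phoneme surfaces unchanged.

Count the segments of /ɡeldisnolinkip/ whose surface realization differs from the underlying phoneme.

Segments that undergo a rule: /l/ → [ɫ] (rule 1); /n/ → [ŋ] (rule 3).
All other segments surface unchanged.

2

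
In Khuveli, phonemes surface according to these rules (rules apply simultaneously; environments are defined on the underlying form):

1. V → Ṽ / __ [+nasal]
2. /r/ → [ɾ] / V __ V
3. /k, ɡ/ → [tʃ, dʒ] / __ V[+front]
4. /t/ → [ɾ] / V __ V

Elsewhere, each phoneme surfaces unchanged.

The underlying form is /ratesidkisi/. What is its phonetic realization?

[raɾesidtʃisi]

/r/ (word-initial) is in the target of rule 2 but the environment (between two vowels) is not met → [r].
/a/ (between /r/ and /t/) is in the target of rule 1 but the environment (before a nasal consonant) is not met → [a].
/t/ — between /a/ and /e/, between two vowels — surfaces as [ɾ] (rule 4).
/e/ (between /t/ and /s/): rule 1 targets it, but not before a nasal consonant → unchanged [e].
/s/ stays [s].
/i/ (between /s/ and /d/) fails the environment for rule 1, so it stays [i].
/d/ (between /i/ and /k/): no rule targets it → [d].
/k/ (between /d/ and /i/): before a front vowel, so rule 3 applies → [tʃ].
/i/ (between /k/ and /s/) fails the environment for rule 1, so it stays [i].
/s/ — not in any rule's target class → [s].
/i/ — word-final; rule 1 does not apply here → [i].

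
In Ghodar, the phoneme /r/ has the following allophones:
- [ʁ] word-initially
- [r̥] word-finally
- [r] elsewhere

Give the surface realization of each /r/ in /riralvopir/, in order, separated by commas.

[ʁ], [r], [r̥]

Occurrence 1 (position 1): word-initially → [ʁ].
Occurrence 2 (position 3): no conditioning environment matches → elsewhere allophone [r].
Occurrence 3 (position 10): word-finally → [r̥].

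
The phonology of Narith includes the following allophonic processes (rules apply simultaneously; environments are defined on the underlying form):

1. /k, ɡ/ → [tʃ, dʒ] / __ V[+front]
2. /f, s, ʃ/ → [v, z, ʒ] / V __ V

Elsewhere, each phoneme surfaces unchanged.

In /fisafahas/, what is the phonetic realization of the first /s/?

/s/ — between /i/ and /a/, between two vowels — surfaces as [z] (rule 2).

[z]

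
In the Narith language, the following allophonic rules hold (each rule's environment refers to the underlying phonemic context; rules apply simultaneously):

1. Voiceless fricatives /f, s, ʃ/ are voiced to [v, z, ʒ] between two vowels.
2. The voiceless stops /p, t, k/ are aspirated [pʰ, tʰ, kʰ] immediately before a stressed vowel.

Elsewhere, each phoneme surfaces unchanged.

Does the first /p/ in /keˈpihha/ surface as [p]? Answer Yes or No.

/p/ (between /e/ and /i/) occurs immediately before a stressed vowel → [pʰ] by rule 2.
The actual realization is [pʰ], not [p].

No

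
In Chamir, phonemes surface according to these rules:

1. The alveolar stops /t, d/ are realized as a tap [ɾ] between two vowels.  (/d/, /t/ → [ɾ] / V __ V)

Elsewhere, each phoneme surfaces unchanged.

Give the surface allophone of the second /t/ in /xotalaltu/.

[t]

/t/ (between /l/ and /u/) fails the environment for rule 1, so it stays [t].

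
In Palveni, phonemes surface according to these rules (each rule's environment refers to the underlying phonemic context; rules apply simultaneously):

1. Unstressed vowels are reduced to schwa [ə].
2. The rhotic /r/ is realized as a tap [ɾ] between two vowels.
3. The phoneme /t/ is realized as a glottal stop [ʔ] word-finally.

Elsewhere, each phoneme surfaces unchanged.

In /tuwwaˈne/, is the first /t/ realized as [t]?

/t/ (word-initial) fails the environment for rule 3, so it stays [t].
The actual realization is [t], which matches [t].

Yes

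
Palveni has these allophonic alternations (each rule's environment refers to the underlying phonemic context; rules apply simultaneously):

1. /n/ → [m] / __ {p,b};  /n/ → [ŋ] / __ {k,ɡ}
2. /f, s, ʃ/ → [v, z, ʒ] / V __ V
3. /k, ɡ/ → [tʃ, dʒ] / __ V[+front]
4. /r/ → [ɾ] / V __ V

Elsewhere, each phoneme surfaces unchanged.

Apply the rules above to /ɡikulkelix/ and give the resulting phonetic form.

[dʒikultʃelix]

/ɡ/ (word-initial) occurs before a front vowel → [dʒ] by rule 3.
/i/ (between /ɡ/ and /k/) is unaffected → [i].
/k/ (between /i/ and /u/): rule 3 targets it, but not before a front vowel → unchanged [k].
/u/ (between /k/ and /l/) is unaffected → [u].
/l/ (between /u/ and /k/) is unaffected → [l].
/k/ (between /l/ and /e/): before a front vowel, so rule 3 applies → [tʃ].
/e/ stays [e].
/l/ — not in any rule's target class → [l].
/i/ stays [i].
/x/ stays [x].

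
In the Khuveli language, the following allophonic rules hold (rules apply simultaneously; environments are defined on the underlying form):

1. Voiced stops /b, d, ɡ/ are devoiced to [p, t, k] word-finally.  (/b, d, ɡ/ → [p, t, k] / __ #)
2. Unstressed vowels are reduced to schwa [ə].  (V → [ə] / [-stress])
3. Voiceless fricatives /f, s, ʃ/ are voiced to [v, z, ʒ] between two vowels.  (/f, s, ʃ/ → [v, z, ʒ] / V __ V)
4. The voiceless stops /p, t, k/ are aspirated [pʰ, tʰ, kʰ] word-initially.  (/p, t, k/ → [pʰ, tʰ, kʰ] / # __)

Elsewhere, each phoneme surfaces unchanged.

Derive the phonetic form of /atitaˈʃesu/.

[ətətəˈʒezə]

Rule 2 applies to /a/ (word-initial: in an unstressed syllable) → [ə].
/t/ (between /a/ and /i/): rule 4 targets it, but not word-initially → unchanged [t].
/i/ (between /t/ and /t/) occurs in an unstressed syllable → [ə] by rule 2.
/t/ (between /i/ and /a/) fails the environment for rule 4, so it stays [t].
/a/ meets the environment for rule 2 (in an unstressed syllable) → [ə].
/ʃ/ (between /a/ and /e/) occurs between two vowels → [ʒ] by rule 3.
/e/ (between /ʃ/ and /s/) is in the target of rule 2 but the environment (in an unstressed syllable) is not met → [e].
/s/ (between /e/ and /u/): between two vowels, so rule 3 applies → [z].
Rule 2 applies to /u/ (word-final: in an unstressed syllable) → [ə].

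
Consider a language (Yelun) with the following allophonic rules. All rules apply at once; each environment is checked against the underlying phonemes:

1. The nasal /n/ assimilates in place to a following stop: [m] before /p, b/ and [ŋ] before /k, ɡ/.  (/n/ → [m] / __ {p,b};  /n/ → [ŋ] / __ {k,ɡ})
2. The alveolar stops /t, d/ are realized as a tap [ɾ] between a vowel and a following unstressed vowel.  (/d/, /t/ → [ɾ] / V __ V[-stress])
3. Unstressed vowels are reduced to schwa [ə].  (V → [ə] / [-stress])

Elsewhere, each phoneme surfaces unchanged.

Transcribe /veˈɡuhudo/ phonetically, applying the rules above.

[vəˈɡuhəɾə]

/e/ (between /v/ and /ɡ/): in an unstressed syllable, so rule 3 applies → [ə].
/u/ (between /ɡ/ and /h/) is in the target of rule 3 but the environment (in an unstressed syllable) is not met → [u].
/u/ meets the environment for rule 3 (in an unstressed syllable) → [ə].
Rule 2 applies to /d/ (between /u/ and /o/: between a vowel and a following unstressed vowel) → [ɾ].
Rule 3 applies to /o/ (word-final: in an unstressed syllable) → [ə].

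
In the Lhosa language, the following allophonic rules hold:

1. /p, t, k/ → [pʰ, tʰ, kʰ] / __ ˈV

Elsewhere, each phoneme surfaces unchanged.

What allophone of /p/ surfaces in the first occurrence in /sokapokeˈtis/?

/p/ (between /a/ and /o/): rule 1 targets it, but not immediately before a stressed vowel → unchanged [p].

[p]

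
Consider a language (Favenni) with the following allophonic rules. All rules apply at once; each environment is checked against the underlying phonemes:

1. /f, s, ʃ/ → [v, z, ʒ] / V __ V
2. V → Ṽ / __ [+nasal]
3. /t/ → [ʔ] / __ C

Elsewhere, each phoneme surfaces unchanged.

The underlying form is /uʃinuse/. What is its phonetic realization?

[uʒĩnuze]

/u/ (word-initial) is in the target of rule 2 but the environment (before a nasal consonant) is not met → [u].
/ʃ/ (between /u/ and /i/) occurs between two vowels → [ʒ] by rule 1.
/i/ (between /ʃ/ and /n/): before a nasal consonant, so rule 2 applies → [ĩ].
/n/ (between /i/ and /u/) is unaffected → [n].
/u/ (between /n/ and /s/) fails the environment for rule 2, so it stays [u].
/s/ meets the environment for rule 1 (between two vowels) → [z].
/e/ — word-final; rule 2 does not apply here → [e].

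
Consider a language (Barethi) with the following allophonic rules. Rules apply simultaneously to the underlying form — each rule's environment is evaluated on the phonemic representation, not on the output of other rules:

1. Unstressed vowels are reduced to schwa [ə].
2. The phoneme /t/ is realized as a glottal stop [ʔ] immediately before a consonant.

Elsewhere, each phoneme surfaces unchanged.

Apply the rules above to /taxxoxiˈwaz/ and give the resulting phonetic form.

/t/ — word-initial; rule 2 does not apply here → [t].
/a/ meets the environment for rule 1 (in an unstressed syllable) → [ə].
/x/ (between /a/ and /x/) is unaffected → [x].
/x/ (between /x/ and /o/): no rule targets it → [x].
Rule 1 applies to /o/ (between /x/ and /x/: in an unstressed syllable) → [ə].
/x/ (between /o/ and /i/) is unaffected → [x].
Rule 1 applies to /i/ (between /x/ and /w/: in an unstressed syllable) → [ə].
/w/ (between /i/ and /a/): no rule targets it → [w].
/a/ (between /w/ and /z/) is in the target of rule 1 but the environment (in an unstressed syllable) is not met → [a].
/z/ (word-final) is unaffected → [z].

[təxxəxəˈwaz]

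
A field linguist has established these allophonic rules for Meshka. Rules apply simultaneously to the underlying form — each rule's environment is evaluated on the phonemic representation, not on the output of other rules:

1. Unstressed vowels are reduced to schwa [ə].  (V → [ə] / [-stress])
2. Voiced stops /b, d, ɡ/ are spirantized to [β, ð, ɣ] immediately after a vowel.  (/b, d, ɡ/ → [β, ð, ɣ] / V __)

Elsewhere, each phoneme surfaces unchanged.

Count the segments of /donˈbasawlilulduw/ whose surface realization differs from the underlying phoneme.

Segments that undergo a rule: /o/ → [ə] (rule 1); /a/ → [ə] (rule 1); /i/ → [ə] (rule 1); /u/ → [ə] (rule 1); /u/ → [ə] (rule 1).
All other segments surface unchanged.

5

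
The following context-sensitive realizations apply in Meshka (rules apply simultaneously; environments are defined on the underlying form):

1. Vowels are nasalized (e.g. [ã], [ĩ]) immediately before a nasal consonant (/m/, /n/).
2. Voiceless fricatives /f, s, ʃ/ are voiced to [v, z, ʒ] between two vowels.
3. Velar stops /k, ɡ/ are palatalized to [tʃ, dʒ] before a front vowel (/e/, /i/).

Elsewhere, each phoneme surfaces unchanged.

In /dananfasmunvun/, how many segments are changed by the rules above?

4

Segments that undergo a rule: /a/ → [ã] (rule 1); /a/ → [ã] (rule 1); /u/ → [ũ] (rule 1); /u/ → [ũ] (rule 1).
All other segments surface unchanged.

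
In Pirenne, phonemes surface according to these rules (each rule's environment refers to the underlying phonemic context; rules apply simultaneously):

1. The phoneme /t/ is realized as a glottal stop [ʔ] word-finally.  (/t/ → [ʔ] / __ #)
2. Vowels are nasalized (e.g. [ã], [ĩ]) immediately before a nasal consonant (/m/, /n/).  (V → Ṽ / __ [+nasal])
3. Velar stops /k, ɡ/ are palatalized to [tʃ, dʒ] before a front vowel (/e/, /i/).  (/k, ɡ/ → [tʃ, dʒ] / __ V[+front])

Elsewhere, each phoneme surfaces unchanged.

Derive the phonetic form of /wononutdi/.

[wõnõnutdi]

/w/ (word-initial): no rule targets it → [w].
/o/ (between /w/ and /n/): before a nasal consonant, so rule 2 applies → [õ].
/n/ (between /o/ and /o/) is unaffected → [n].
/o/ (between /n/ and /n/) occurs before a nasal consonant → [õ] by rule 2.
/n/ — not in any rule's target class → [n].
/u/ (between /n/ and /t/) is in the target of rule 2 but the environment (before a nasal consonant) is not met → [u].
/t/ (between /u/ and /d/) is in the target of rule 1 but the environment (word-finally) is not met → [t].
/d/ (between /t/ and /i/) is unaffected → [d].
/i/ (word-final) fails the environment for rule 2, so it stays [i].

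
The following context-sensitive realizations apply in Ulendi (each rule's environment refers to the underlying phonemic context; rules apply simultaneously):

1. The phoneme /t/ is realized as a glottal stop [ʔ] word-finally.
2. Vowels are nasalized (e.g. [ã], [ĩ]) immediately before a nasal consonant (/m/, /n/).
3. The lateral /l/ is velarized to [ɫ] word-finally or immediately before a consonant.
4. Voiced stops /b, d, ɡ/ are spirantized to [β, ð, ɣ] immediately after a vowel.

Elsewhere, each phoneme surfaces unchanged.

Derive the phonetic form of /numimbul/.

[nũmĩmbuɫ]

/n/ (word-initial) is unaffected → [n].
/u/ (between /n/ and /m/) occurs before a nasal consonant → [ũ] by rule 2.
/m/ stays [m].
/i/ — between /m/ and /m/, before a nasal consonant — surfaces as [ĩ] (rule 2).
/m/ (between /i/ and /b/) is unaffected → [m].
/b/ (between /m/ and /u/): rule 4 targets it, but not immediately after a vowel → unchanged [b].
/u/ (between /b/ and /l/) fails the environment for rule 2, so it stays [u].
/l/ — word-final, word-finally or immediately before a consonant — surfaces as [ɫ] (rule 3).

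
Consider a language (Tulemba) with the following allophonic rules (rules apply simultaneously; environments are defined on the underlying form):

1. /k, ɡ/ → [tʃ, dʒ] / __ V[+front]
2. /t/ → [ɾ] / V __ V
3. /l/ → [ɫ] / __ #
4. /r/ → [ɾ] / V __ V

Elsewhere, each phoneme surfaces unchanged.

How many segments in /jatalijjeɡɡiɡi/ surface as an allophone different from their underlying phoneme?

Segments that undergo a rule: /t/ → [ɾ] (rule 2); /ɡ/ → [dʒ] (rule 1); /ɡ/ → [dʒ] (rule 1).
All other segments surface unchanged.

3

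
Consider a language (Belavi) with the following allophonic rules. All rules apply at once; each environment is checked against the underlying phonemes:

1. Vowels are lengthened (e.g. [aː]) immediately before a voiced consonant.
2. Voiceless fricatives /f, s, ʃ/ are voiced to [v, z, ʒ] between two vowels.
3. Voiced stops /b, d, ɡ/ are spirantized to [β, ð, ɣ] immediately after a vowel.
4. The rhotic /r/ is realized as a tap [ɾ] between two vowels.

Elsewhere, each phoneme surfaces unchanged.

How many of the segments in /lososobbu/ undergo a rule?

Segments that undergo a rule: /s/ → [z] (rule 2); /s/ → [z] (rule 2); /o/ → [oː] (rule 1); /b/ → [β] (rule 3).
All other segments surface unchanged.

4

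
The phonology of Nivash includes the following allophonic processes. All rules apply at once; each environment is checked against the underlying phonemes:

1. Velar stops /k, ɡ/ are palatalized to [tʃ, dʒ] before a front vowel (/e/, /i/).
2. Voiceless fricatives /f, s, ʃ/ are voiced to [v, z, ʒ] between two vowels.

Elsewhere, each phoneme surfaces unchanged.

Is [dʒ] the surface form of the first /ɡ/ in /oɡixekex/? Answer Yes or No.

Yes

/ɡ/ (between /o/ and /i/): before a front vowel, so rule 1 applies → [dʒ].
The actual realization is [dʒ], which matches [dʒ].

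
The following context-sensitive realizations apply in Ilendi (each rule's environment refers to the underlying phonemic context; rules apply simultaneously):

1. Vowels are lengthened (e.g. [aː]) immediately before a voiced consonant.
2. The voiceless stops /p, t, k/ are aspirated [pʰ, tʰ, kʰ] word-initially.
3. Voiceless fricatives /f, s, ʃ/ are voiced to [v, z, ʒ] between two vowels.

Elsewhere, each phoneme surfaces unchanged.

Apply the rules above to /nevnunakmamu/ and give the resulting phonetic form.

[neːvnuːnakmaːmu]

/e/ — between /n/ and /v/, before a voiced consonant — surfaces as [eː] (rule 1).
/u/ (between /n/ and /n/): before a voiced consonant, so rule 1 applies → [uː].
/a/ — between /n/ and /k/; rule 1 does not apply here → [a].
/k/ — between /a/ and /m/; rule 2 does not apply here → [k].
/a/ meets the environment for rule 1 (before a voiced consonant) → [aː].
/u/ (word-final) is in the target of rule 1 but the environment (before a voiced consonant) is not met → [u].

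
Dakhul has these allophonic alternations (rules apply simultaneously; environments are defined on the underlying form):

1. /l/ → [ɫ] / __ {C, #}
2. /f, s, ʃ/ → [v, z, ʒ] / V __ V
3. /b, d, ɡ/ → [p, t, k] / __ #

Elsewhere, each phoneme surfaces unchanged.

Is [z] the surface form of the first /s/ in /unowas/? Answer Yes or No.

No

/s/ (word-final) is in the target of rule 2 but the environment (between two vowels) is not met → [s].
The actual realization is [s], not [z].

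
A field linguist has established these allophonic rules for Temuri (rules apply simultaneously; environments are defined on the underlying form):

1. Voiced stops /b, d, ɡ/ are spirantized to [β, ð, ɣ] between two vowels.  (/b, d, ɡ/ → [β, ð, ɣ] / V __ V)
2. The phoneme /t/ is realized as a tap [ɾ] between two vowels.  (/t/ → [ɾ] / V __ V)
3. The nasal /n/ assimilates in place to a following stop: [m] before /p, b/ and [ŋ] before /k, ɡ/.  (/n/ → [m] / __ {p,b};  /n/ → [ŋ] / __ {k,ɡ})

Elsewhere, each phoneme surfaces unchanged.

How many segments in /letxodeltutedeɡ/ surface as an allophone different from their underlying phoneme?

Segments that undergo a rule: /d/ → [ð] (rule 1); /t/ → [ɾ] (rule 2); /d/ → [ð] (rule 1).
All other segments surface unchanged.

3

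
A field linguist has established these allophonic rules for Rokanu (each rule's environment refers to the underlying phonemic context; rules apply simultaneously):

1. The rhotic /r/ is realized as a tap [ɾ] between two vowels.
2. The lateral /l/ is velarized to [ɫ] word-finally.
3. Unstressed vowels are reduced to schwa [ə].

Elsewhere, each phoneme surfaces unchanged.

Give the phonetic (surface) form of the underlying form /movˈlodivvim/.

[məvˈlodəvvəm]

/o/ (between /m/ and /v/): in an unstressed syllable, so rule 3 applies → [ə].
/l/ (between /v/ and /o/): rule 2 targets it, but not word-finally → unchanged [l].
/o/ (between /l/ and /d/): rule 3 targets it, but not in an unstressed syllable → unchanged [o].
Rule 3 applies to /i/ (between /d/ and /v/: in an unstressed syllable) → [ə].
/i/ meets the environment for rule 3 (in an unstressed syllable) → [ə].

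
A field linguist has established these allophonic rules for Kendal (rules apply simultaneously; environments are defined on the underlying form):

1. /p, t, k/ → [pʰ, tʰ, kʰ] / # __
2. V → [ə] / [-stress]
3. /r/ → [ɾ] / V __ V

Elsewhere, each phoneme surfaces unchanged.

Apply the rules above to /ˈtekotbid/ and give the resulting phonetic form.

/t/ (word-initial) occurs word-initially → [tʰ] by rule 1.
/e/ — between /t/ and /k/; rule 2 does not apply here → [e].
/k/ (between /e/ and /o/) is in the target of rule 1 but the environment (word-initially) is not met → [k].
Rule 2 applies to /o/ (between /k/ and /t/: in an unstressed syllable) → [ə].
/t/ — between /o/ and /b/; rule 1 does not apply here → [t].
/i/ meets the environment for rule 2 (in an unstressed syllable) → [ə].

[ˈtʰekətbəd]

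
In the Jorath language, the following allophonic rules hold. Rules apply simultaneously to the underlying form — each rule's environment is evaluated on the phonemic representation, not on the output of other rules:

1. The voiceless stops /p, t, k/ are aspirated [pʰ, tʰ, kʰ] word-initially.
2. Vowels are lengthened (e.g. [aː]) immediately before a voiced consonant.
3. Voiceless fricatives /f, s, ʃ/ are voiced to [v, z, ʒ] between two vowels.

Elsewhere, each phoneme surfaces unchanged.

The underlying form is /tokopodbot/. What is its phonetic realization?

/t/ (word-initial) occurs word-initially → [tʰ] by rule 1.
/o/ (between /t/ and /k/): rule 2 targets it, but not before a voiced consonant → unchanged [o].
/k/ (between /o/ and /o/) fails the environment for rule 1, so it stays [k].
/o/ (between /k/ and /p/): rule 2 targets it, but not before a voiced consonant → unchanged [o].
/p/ (between /o/ and /o/): rule 1 targets it, but not word-initially → unchanged [p].
/o/ (between /p/ and /d/) occurs before a voiced consonant → [oː] by rule 2.
/d/ (between /o/ and /b/) is unaffected → [d].
/b/ (between /d/ and /o/) is unaffected → [b].
/o/ (between /b/ and /t/) fails the environment for rule 2, so it stays [o].
/t/ (word-final) fails the environment for rule 1, so it stays [t].

[tʰokopoːdbot]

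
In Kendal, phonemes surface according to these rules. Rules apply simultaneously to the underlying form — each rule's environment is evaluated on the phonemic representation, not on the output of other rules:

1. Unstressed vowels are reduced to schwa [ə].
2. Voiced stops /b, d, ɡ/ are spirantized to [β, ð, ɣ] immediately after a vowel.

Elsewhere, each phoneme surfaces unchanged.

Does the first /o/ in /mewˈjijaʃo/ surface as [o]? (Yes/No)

No

Rule 1 applies to /o/ (word-final: in an unstressed syllable) → [ə].
The actual realization is [ə], not [o].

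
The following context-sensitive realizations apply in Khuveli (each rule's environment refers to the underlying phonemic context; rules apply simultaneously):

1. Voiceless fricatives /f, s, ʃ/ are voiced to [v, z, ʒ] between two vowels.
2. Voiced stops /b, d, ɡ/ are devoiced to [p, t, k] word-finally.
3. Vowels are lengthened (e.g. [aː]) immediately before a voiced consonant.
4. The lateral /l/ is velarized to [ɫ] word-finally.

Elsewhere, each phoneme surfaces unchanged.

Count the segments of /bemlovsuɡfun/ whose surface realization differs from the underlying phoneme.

4

Segments that undergo a rule: /e/ → [eː] (rule 3); /o/ → [oː] (rule 3); /u/ → [uː] (rule 3); /u/ → [uː] (rule 3).
All other segments surface unchanged.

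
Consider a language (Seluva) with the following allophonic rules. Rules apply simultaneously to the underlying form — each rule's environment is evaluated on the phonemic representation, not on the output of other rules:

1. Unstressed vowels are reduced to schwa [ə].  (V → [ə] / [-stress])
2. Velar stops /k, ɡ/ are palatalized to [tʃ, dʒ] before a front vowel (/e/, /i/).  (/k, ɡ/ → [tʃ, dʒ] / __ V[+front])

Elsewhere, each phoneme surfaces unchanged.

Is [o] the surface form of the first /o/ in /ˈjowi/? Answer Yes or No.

Yes

/o/ (between /j/ and /w/) is in the target of rule 1 but the environment (in an unstressed syllable) is not met → [o].
The actual realization is [o], which matches [o].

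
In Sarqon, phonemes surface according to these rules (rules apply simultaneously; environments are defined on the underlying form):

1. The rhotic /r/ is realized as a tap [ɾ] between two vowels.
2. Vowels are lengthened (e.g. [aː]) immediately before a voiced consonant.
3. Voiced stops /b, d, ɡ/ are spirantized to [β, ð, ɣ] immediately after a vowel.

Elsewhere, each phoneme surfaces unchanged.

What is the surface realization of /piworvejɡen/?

/p/ (word-initial): no rule targets it → [p].
/i/ (between /p/ and /w/): before a voiced consonant, so rule 2 applies → [iː].
/w/ — not in any rule's target class → [w].
/o/ — between /w/ and /r/, before a voiced consonant — surfaces as [oː] (rule 2).
/r/ (between /o/ and /v/): rule 1 targets it, but not between two vowels → unchanged [r].
/v/ (between /r/ and /e/) is unaffected → [v].
/e/ (between /v/ and /j/) occurs before a voiced consonant → [eː] by rule 2.
/j/ (between /e/ and /ɡ/) is unaffected → [j].
/ɡ/ (between /j/ and /e/) fails the environment for rule 3, so it stays [ɡ].
/e/ (between /ɡ/ and /n/) occurs before a voiced consonant → [eː] by rule 2.
/n/ (word-final): no rule targets it → [n].

[piːwoːrveːjɡeːn]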